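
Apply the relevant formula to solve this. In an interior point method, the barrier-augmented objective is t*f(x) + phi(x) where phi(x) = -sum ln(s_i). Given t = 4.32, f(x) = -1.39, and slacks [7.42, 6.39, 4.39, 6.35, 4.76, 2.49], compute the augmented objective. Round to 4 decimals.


Step 1: Compute log-barrier.
ln values: [2.0042, 1.8547, 1.4793, 1.8485, 1.5602, 0.9123]
phi = -(2.0042 + 1.8547 + 1.4793 + 1.8485 + 1.5602 + 0.9123) = -9.6592
Step 2: Compute augmented objective.
t*f(x) = 4.32*-1.39 = -6.0048
Total = -6.0048 - 9.6592 = -15.664


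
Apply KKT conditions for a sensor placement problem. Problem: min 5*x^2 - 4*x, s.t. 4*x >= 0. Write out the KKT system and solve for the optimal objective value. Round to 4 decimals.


Step 1: Try lambda = 0 (constraint inactive).
Stationarity: 2*5*x - 4 = 0
x* = 4/(2*5) = 0.4
Check constraint: 4*0.4 = 1.6 >= 0 -- satisfied.
Step 2: Compute optimal value.
f(x*) = 5*0.4^2 - 4*0.4 = -0.8


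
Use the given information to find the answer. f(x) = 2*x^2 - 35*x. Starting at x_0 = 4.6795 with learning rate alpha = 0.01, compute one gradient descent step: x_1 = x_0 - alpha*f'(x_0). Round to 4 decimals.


We compute the gradient at x_0 and apply the update.
f'(x) = 4*x - 35
f'(4.6795) = 4*4.6795 - 35 = -16.282
x_1 = 4.6795 - 0.01*-16.282 = 4.8423


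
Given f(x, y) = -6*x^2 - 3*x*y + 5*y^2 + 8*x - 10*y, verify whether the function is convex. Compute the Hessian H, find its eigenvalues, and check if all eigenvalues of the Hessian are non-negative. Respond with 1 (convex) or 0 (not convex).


The Hessian of f(x,y) = -6*x^2 - 3*x*y + 5*y^2 + 8*x - 10*y is:
H = [[-12, -3], [-3, 10]]
Trace = -12 + 10 = -2
Determinant = -12*10 - (-3)^2 = -129
Discriminant = (-2)^2 - 4*-129 = 520.0
Eigenvalues: lambda_1 = -12.4018, lambda_2 = 10.4018
The function is not convex.

0


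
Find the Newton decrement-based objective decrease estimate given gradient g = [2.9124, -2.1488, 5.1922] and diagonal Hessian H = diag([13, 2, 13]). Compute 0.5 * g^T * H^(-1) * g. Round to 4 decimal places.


Step 1: H is diagonal, so H^(-1) * g = [0.224, -1.0744, 0.3994].
Step 2: g^T H^(-1) g = sum_i g_i^2 / H_ii
  = (2.9124)^2/13 + (-2.1488)^2/2 + (5.1922)^2/13
  = 0.6525 + 2.3087 + 2.0738 = 5.0349
Step 3: Objective decrease = 0.5 * g^T H^(-1) g = 2.5175


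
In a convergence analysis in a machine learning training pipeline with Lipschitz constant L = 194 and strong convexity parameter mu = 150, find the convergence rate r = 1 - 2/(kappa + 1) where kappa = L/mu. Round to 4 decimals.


Step 1: Compute the condition number.
kappa = L/mu = 194/150 = 1.2933
Step 2: Compute the convergence rate.
r = 1 - 2/(kappa + 1) = 1 - 2*mu/(L + mu) = (L - mu)/(L + mu) = 44/344 = 0.1279


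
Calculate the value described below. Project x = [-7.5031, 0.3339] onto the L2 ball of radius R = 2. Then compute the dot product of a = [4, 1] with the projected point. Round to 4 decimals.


Step 1: Compute ||x|| (intermediates to 6 decimals).
||x|| = sqrt((-7.5031)^2 + 0.3339^2) = 7.510526
Step 2: Project.
Since ||x|| > R, scale = R/||x|| = 2/7.510526 = 0.266293, proj(x) = scale * x
proj(x) = [-1.998023, 0.088915]
Step 3: Dot product.
a^T * proj(x) = 4*(-1.998023) + 1*0.088915 = -7.9032


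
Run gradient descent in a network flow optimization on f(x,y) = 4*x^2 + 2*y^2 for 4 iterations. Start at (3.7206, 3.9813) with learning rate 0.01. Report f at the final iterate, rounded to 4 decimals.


Gradient descent on f(x,y) = 4*x^2 + 2*y^2.
Starting point: (3.7206, 3.9813), alpha = 0.01
Step 1: grad_x = 2*4*3.7206 = 29.7648, grad_y = 2*2*3.9813 = 15.9252
  x_1 = 3.7206 - 0.01*29.7648 = 3.423
  y_1 = 3.9813 - 0.01*15.9252 = 3.822
Step 2: grad_x = 2*4*3.423 = 27.3836, grad_y = 2*2*3.822 = 15.2882
  x_2 = 3.423 - 0.01*27.3836 = 3.1491
  y_2 = 3.822 - 0.01*15.2882 = 3.6692
Step 3: grad_x = 2*4*3.1491 = 25.1929, grad_y = 2*2*3.6692 = 14.6767
  x_3 = 3.1491 - 0.01*25.1929 = 2.8972
  y_3 = 3.6692 - 0.01*14.6767 = 3.5224
Step 4: grad_x = 2*4*2.8972 = 23.1775, grad_y = 2*2*3.5224 = 14.0896
  x_4 = 2.8972 - 0.01*23.1775 = 2.6654
  y_4 = 3.5224 - 0.01*14.0896 = 3.3815
f(2.6654, 3.3815) = 4*2.6654^2 + 2*3.3815^2 = 51.2868


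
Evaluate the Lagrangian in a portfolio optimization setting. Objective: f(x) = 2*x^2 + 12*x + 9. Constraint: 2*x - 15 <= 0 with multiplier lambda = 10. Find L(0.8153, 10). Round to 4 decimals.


Step 1: Evaluate f(x).
f(0.8153) = 2*0.8153^2 + 12*0.8153 + 9 = 20.113
Step 2: Evaluate g(x).
g(0.8153) = 2*0.8153 - 15 = -13.3694
Step 3: Compute Lagrangian.
L = 20.113 + 10*-13.3694 = -113.581


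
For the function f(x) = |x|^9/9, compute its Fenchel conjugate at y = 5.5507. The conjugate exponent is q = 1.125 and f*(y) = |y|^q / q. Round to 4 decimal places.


The conjugate exponent q satisfies 1/p + 1/q = 1.
p = 9, so q = 9/(9 - 1) = 1.125
|y|^q = 5.5507^1.125 = 6.8769
f*(5.5507) = 6.8769 / 1.125 = 6.1128


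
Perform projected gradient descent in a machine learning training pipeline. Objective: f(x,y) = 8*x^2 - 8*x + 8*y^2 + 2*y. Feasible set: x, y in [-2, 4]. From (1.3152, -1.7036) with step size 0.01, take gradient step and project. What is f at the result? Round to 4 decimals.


Step 1: Compute gradient at (1.3152, -1.7036).
grad_x = 2*8*1.3152 - 8 = 13.0432
grad_y = 2*8*-1.7036 + 2 = -25.2576
Step 2: Gradient step.
x_raw = 1.3152 - 0.01*13.0432 = 1.1848
y_raw = -1.7036 - 0.01*-25.2576 = -1.451
Step 3: Project onto [-2, 4].
x_proj = clip(1.1848) = 1.1848
y_proj = clip(-1.451) = -1.451
Step 4: Evaluate f.
f(1.1848, -1.451) = 15.693


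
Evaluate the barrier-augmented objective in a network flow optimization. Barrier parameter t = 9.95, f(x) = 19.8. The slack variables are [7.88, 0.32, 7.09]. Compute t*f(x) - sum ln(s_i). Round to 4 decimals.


Step 1: Compute log-barrier.
ln values: [2.0643, -1.1394, 1.9587]
phi = -(2.0643 - 1.1394 + 1.9587) = -2.8836
Step 2: Compute augmented objective.
t*f(x) = 9.95*19.8 = 197.01
Total = 197.01 - 2.8836 = 194.1264


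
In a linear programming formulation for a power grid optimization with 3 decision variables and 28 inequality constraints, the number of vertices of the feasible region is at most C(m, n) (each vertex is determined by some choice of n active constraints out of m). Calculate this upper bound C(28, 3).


Each vertex corresponds to some choice of n active constraints out of m, so the number of vertices is at most C(m, n) = m! / (n!(m-n)!).
m = 28, n = 3
Numerator: 28 * 27 * 26
Denominator: 3! = 6
C(28, 3) = 3276


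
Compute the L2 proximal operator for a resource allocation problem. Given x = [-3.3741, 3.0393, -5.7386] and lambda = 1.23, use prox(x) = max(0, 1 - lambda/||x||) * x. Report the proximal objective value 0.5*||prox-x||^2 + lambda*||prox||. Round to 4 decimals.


Step 1: Compute ||x||.
||x|| = 7.318
Step 2: Compute scaling factor.
scale = max(0, 1 - 1.23/7.318) = 0.8319
Step 3: prox(x) = [-2.807, 2.5285, -4.7741]
||prox(x)|| = 6.088
Step 4: Proximal objective.
0.5*||prox-x||^2 = 0.7565
lambda*||prox|| = 7.4882
Total = 8.2447


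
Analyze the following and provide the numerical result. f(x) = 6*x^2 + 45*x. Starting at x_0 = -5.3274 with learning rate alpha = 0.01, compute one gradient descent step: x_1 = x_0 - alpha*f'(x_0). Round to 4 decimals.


We compute the gradient at x_0 and apply the update.
f'(x) = 12*x + 45
f'(-5.3274) = 12*-5.3274 + 45 = -18.9288
x_1 = -5.3274 - 0.01*-18.9288 = -5.1381


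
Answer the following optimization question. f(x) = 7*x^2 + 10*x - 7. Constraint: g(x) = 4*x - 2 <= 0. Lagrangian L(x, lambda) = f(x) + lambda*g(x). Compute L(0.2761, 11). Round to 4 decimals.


Step 1: Evaluate f(x).
f(0.2761) = 7*0.2761^2 + 10*0.2761 - 7 = -3.7054
Step 2: Evaluate g(x).
g(0.2761) = 4*0.2761 - 2 = -0.8956
Step 3: Compute Lagrangian.
L = -3.7054 + 11*-0.8956 = -13.557


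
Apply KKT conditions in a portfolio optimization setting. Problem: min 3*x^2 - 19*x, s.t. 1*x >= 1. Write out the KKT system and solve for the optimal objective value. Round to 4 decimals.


Step 1: Try lambda = 0 (constraint inactive).
Stationarity: 2*3*x - 19 = 0
x* = 19/(2*3) = 19/6 = 3.1667 (rounded; the exact value 19/6 is used below)
Check constraint: 1*3.1667 = 3.1667 >= 1 -- satisfied.
Step 2: Compute optimal value.
f(x*) = 3*(19/6)^2 - 19*(19/6) = -30.0833


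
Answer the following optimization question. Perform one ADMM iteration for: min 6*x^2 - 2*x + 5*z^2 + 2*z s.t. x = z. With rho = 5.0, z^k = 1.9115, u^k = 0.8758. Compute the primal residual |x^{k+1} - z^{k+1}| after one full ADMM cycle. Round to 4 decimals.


ADMM iteration with rho = 5.0, z^k = 1.9115, u^k = 0.8758
Step 1: x-update.
Minimize 6*x^2 - 2*x + (5.0/2)*(x - 1.9115 + 0.8758)^2
FOC: (2*6 + 5.0)*x = 2 + 5.0*(1.9115 - 0.8758)
x^{k+1} = 0.4223
Step 2: z-update.
Minimize 5*z^2 + 2*z + (5.0/2)*(0.4223 - z + 0.8758)^2
FOC: (2*5 + 5.0)*z = -2 + 5.0*(0.4223 + 0.8758)
z^{k+1} = 0.2994
Step 3: u-update.
u^{k+1} = 0.8758 + 0.4223 - 0.2994 = 0.9987
Step 4: Primal residual = |0.4223 - 0.2994| = 0.1229


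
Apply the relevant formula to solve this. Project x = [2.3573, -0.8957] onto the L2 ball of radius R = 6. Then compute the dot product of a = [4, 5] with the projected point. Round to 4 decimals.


Step 1: Compute ||x|| (intermediates to 6 decimals).
||x|| = sqrt(2.3573^2 + (-0.8957)^2) = 2.521734
Step 2: Project.
Since ||x|| <= R, proj = x (no scaling needed).
proj(x) = [2.3573, -0.8957]
Step 3: Dot product.
a^T * proj(x) = 4*2.3573 + 5*(-0.8957) = 4.9507


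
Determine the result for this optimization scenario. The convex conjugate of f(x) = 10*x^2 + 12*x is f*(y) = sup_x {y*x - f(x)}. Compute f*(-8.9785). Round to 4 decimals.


f*(y) = sup_x {y*x - a*x^2 - b*x} = sup_x {(y-b)*x - a*x^2}
FOC: (y - b) - 2a*x = 0 => x* = (y - b)/(2a)
x* = (-8.9785 - 12)/(2*10) = -1.0489
f*(-8.9785) = (y-b)^2/(4a) = (-8.9785 - 12)^2/(4*10)
= 440.0975/40 = 11.0024


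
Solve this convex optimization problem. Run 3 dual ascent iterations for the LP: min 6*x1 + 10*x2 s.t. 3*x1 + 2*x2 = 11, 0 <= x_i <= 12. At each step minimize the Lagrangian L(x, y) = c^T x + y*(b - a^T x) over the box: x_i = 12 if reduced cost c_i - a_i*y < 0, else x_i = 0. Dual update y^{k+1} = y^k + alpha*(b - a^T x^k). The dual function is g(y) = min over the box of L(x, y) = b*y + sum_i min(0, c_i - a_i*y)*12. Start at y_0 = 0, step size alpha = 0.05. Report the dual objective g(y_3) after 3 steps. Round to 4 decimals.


Dual ascent for LP: min 6*x1 + 10*x2, 3*x1 + 2*x2 = 11, 0 <= x_i <= 12
Step 1: y^k = 0.0, reduced costs: (6.0, 10.0)
  x^k = (0.0, 0.0), subgradient = b - a^T x = 11.0
  y^{k+1} = 0.0 + 0.05*11.0 = 0.55
Step 2: y^k = 0.55, reduced costs: (4.35, 8.9)
  x^k = (0.0, 0.0), subgradient = b - a^T x = 11.0
  y^{k+1} = 0.55 + 0.05*11.0 = 1.1
Step 3: y^k = 1.1, reduced costs: (2.7, 7.8)
  x^k = (0.0, 0.0), subgradient = b - a^T x = 11.0
  y^{k+1} = 1.1 + 0.05*11.0 = 1.65
Dual objective at y_3 = 1.65: reduced costs (1.05, 6.7), box minimizer x = (0.0, 0.0)
g(y_3) = b*y + (c1 - a1*y)*x1 + (c2 - a2*y)*x2 = 11*1.65 + 1.05*0.0 + 6.7*0.0 = 18.15 + 0.0 + 0.0 = 18.15


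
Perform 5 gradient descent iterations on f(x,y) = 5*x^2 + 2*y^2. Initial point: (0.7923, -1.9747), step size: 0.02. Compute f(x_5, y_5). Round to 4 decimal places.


Gradient descent on f(x,y) = 5*x^2 + 2*y^2.
Starting point: (0.7923, -1.9747), alpha = 0.02
Step 1: grad_x = 2*5*0.7923 = 7.923, grad_y = 2*2*-1.9747 = -7.8988
  x_1 = 0.7923 - 0.02*7.923 = 0.6338
  y_1 = -1.9747 - 0.02*-7.8988 = -1.8167
Step 2: grad_x = 2*5*0.6338 = 6.3384, grad_y = 2*2*-1.8167 = -7.2669
  x_2 = 0.6338 - 0.02*6.3384 = 0.5071
  y_2 = -1.8167 - 0.02*-7.2669 = -1.6714
Step 3: grad_x = 2*5*0.5071 = 5.0707, grad_y = 2*2*-1.6714 = -6.6855
  x_3 = 0.5071 - 0.02*5.0707 = 0.4057
  y_3 = -1.6714 - 0.02*-6.6855 = -1.5377
Step 4: grad_x = 2*5*0.4057 = 4.0566, grad_y = 2*2*-1.5377 = -6.1507
  x_4 = 0.4057 - 0.02*4.0566 = 0.3245
  y_4 = -1.5377 - 0.02*-6.1507 = -1.4147
Step 5: grad_x = 2*5*0.3245 = 3.2453, grad_y = 2*2*-1.4147 = -5.6586
  x_5 = 0.3245 - 0.02*3.2453 = 0.2596
  y_5 = -1.4147 - 0.02*-5.6586 = -1.3015
f(0.2596, -1.3015) = 5*0.2596^2 + 2*(-1.3015)^2 = 3.7248


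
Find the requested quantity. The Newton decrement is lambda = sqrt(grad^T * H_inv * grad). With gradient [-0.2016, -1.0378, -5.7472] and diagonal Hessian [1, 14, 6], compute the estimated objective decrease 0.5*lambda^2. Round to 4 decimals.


Step 1: H is diagonal, so H^(-1) * g = [-0.2016, -0.0741, -0.9579].
Step 2: g^T H^(-1) g = sum_i g_i^2 / H_ii
  = (-0.2016)^2/1 + (-1.0378)^2/14 + (-5.7472)^2/6
  = 0.0406 + 0.0769 + 5.5051 = 5.6226
Step 3: Objective decrease = 0.5 * g^T H^(-1) g = 2.8113


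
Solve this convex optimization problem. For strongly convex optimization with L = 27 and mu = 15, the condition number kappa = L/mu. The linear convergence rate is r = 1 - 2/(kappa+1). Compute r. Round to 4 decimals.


Step 1: Compute the condition number.
kappa = L/mu = 27/15 = 1.8
Step 2: Compute the convergence rate.
r = 1 - 2/(kappa + 1) = 1 - 2*mu/(L + mu) = (L - mu)/(L + mu) = 12/42 = 0.2857


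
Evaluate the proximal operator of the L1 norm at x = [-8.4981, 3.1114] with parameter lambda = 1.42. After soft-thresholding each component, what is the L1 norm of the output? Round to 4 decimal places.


Soft-thresholding with lambda = 1.42:
prox(-8.4981) = sign(-8.4981)*max(|-8.4981| - 1.42, 0) = -7.0781
prox(3.1114) = sign(3.1114)*max(|3.1114| - 1.42, 0) = 1.6914
prox(x) = [-7.0781, 1.6914]
||prox(x)||_1 = 7.0781 + 1.6914 = 8.7695


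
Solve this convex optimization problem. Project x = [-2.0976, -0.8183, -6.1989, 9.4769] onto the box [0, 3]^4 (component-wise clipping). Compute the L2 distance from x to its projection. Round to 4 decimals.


Project each component onto [0, 3].
clip(-2.0976) = 0.0, clip(-0.8183) = 0.0, clip(-6.1989) = 0.0, clip(9.4769) = 3.0
Projection = [0.0, 0.0, 0.0, 3.0]
Squared diffs: [4.3999, 0.6696, 38.4264, 41.9502]
Distance = sqrt(85.4461) = 9.2437


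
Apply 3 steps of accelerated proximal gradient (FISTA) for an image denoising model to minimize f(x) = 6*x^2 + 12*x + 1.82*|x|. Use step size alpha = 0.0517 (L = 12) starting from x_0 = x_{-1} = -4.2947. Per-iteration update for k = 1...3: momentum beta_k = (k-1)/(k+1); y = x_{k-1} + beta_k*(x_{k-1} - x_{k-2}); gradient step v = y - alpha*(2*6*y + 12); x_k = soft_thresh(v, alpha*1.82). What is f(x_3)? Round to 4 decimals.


FISTA on f(x) = 6*x^2 + 12*x + 1.82*|x|
L = 12, alpha = 0.0517
Iteration 1: beta = 0.0, y = -4.2947 + 0.0*(-4.2947 + 4.2947) = -4.2947
  grad(y) = -39.5364, v = y - alpha*grad = -2.2507
  prox(v) = soft_thresh(-2.2507, 0.0941) = -2.1566
Iteration 2: beta = 0.3333, y = -2.1566 + 0.3333*(-2.1566 + 4.2947) = -1.4439
  grad(y) = -5.3264, v = y - alpha*grad = -1.1685
  prox(v) = soft_thresh(-1.1685, 0.0941) = -1.0744
Iteration 3: beta = 0.5, y = -1.0744 + 0.5*(-1.0744 + 2.1566) = -0.5333
  grad(y) = 5.6003, v = y - alpha*grad = -0.8228
  prox(v) = soft_thresh(-0.8228, 0.0941) = -0.7288
f(x_3) = 6*(-0.7288)^2 + 12*(-0.7288) + 1.82*|-0.7288| = -4.2322


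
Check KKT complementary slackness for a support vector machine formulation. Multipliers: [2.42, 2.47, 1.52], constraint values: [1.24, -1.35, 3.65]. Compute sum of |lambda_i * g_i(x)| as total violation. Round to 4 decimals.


KKT complementary slackness check:
lambda_1 * g_1 = 2.42 * 1.24 = 3.0008
lambda_2 * g_2 = 2.47 * -1.35 = -3.3345
lambda_3 * g_3 = 1.52 * 3.65 = 5.548
Total violation = 3.0008 + 3.3345 + 5.548 = 11.8833


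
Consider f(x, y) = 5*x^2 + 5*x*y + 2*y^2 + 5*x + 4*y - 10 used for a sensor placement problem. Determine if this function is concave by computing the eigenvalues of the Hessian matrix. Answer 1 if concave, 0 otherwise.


The Hessian of f(x,y) = 5*x^2 + 5*x*y + 2*y^2 + 5*x + 4*y - 10 is:
H = [[10, 5], [5, 4]]
Trace = 10 + 4 = 14
Determinant = 10*4 - (5)^2 = 15
Discriminant = (14)^2 - 4*15 = 136.0
Eigenvalues: lambda_1 = 1.169, lambda_2 = 12.831
The function is not concave.

0


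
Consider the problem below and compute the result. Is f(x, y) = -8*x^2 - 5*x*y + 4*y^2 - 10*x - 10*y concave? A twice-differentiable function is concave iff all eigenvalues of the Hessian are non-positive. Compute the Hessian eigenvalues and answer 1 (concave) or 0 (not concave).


The Hessian of f(x,y) = -8*x^2 - 5*x*y + 4*y^2 - 10*x - 10*y is:
H = [[-16, -5], [-5, 8]]
Trace = -16 + 8 = -8
Determinant = -16*8 - (-5)^2 = -153
Discriminant = (-8)^2 - 4*-153 = 676.0
Eigenvalues: lambda_1 = -17.0, lambda_2 = 9.0
The function is not concave.

0


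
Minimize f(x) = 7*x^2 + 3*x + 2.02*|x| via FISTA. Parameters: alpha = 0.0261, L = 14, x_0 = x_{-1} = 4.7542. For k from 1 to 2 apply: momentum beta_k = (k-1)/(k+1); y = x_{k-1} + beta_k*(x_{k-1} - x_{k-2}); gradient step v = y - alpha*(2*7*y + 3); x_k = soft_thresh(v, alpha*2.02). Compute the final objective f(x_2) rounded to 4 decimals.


FISTA on f(x) = 7*x^2 + 3*x + 2.02*|x|
L = 14, alpha = 0.0261
Iteration 1: beta = 0.0, y = 4.7542 + 0.0*(4.7542 - 4.7542) = 4.7542
  grad(y) = 69.5588, v = y - alpha*grad = 2.9387
  prox(v) = soft_thresh(2.9387, 0.0527) = 2.886
Iteration 2: beta = 0.3333, y = 2.886 + 0.3333*(2.886 - 4.7542) = 2.2633
  grad(y) = 34.6856, v = y - alpha*grad = 1.358
  prox(v) = soft_thresh(1.358, 0.0527) = 1.3052
f(x_2) = 7*1.3052^2 + 3*1.3052 + 2.02*|1.3052| = 18.4779


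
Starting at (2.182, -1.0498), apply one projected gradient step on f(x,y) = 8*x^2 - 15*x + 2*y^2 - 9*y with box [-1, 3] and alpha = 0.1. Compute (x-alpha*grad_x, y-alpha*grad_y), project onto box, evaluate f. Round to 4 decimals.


Step 1: Compute gradient at (2.182, -1.0498).
grad_x = 2*8*2.182 - 15 = 19.912
grad_y = 2*2*-1.0498 - 9 = -13.1992
Step 2: Gradient step.
x_raw = 2.182 - 0.1*19.912 = 0.1908
y_raw = -1.0498 - 0.1*-13.1992 = 0.2701
Step 3: Project onto [-1, 3].
x_proj = clip(0.1908) = 0.1908
y_proj = clip(0.2701) = 0.2701
Step 4: Evaluate f.
f(0.1908, 0.2701) = -4.8559


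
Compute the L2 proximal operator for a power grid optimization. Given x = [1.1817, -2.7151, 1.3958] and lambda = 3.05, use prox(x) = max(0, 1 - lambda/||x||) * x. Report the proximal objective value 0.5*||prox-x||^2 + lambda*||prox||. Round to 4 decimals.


Step 1: Compute ||x||.
||x|| = 3.2736
Step 2: Compute scaling factor.
scale = max(0, 1 - 3.05/3.2736) = 0.0683
Step 3: prox(x) = [0.0807, -0.1855, 0.0953]
||prox(x)|| = 0.2236
Step 4: Proximal objective.
0.5*||prox-x||^2 = 4.6513
lambda*||prox|| = 0.682
Total = 5.3332


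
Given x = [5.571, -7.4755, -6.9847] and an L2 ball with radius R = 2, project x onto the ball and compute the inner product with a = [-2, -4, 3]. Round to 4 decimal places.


Step 1: Compute ||x|| (intermediates to 6 decimals).
||x|| = sqrt(5.571^2 + (-7.4755)^2 + (-6.9847)^2) = 11.649256
Step 2: Project.
Since ||x|| > R, scale = R/||x|| = 2/11.649256 = 0.171685, proj(x) = scale * x
proj(x) = [0.956457, -1.283431, -1.199168]
Step 3: Dot product.
a^T * proj(x) = -2*0.956457 - 4*(-1.283431) + 3*(-1.199168) = -0.3767


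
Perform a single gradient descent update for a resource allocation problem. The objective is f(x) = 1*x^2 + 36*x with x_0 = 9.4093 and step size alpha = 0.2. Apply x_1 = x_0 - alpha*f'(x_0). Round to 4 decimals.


We compute the gradient at x_0 and apply the update.
f'(x) = 2*x + 36
f'(9.4093) = 2*9.4093 + 36 = 54.8186
x_1 = 9.4093 - 0.2*54.8186 = -1.5544


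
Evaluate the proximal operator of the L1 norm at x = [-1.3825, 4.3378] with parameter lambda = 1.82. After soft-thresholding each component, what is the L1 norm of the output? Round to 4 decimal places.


Soft-thresholding with lambda = 1.82:
prox(-1.3825) = sign(-1.3825)*max(|-1.3825| - 1.82, 0) = 0.0
prox(4.3378) = sign(4.3378)*max(|4.3378| - 1.82, 0) = 2.5178
prox(x) = [0.0, 2.5178]
||prox(x)||_1 = 0.0 + 2.5178 = 2.5178


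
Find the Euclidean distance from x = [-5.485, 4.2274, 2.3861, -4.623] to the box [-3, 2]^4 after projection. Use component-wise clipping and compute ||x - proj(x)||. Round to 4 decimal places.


Project each component onto [-3, 2].
clip(-5.485) = -3.0, clip(4.2274) = 2.0, clip(2.3861) = 2.0, clip(-4.623) = -3.0
Projection = [-3.0, 2.0, 2.0, -3.0]
Squared diffs: [6.1752, 4.9613, 0.1491, 2.6341]
Distance = sqrt(13.9197) = 3.7309


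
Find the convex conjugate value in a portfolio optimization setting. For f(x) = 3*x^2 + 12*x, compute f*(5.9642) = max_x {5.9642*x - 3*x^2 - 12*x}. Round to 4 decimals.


f*(y) = sup_x {y*x - a*x^2 - b*x} = sup_x {(y-b)*x - a*x^2}
FOC: (y - b) - 2a*x = 0 => x* = (y - b)/(2a)
x* = (5.9642 - 12)/(2*3) = -1.006
f*(5.9642) = (y-b)^2/(4a) = (5.9642 - 12)^2/(4*3)
= 36.4309/12 = 3.0359


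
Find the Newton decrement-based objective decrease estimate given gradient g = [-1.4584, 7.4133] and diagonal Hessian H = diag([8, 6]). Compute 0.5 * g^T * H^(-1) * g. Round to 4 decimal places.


Step 1: H is diagonal, so H^(-1) * g = [-0.1823, 1.2356].
Step 2: g^T H^(-1) g = sum_i g_i^2 / H_ii
  = (-1.4584)^2/8 + (7.4133)^2/6
  = 0.2659 + 9.1595 = 9.4254
Step 3: Objective decrease = 0.5 * g^T H^(-1) g = 4.7127


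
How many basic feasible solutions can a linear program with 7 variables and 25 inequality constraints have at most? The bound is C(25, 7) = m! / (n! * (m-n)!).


Each vertex corresponds to some choice of n active constraints out of m, so the number of vertices is at most C(m, n) = m! / (n!(m-n)!).
m = 25, n = 7
Numerator: 25 * 24 * 23 * 22 * 21 * 20 * 19
Denominator: 7! = 5040
C(25, 7) = 480700


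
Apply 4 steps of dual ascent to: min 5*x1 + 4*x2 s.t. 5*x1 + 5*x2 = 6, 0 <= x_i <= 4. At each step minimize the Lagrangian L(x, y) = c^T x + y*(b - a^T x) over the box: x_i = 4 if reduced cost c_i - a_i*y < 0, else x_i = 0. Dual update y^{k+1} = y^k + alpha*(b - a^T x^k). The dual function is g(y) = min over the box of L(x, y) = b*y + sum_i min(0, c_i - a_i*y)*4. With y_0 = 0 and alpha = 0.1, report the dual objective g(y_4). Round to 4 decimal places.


Dual ascent for LP: min 5*x1 + 4*x2, 5*x1 + 5*x2 = 6, 0 <= x_i <= 4
Step 1: y^k = 0.0, reduced costs: (5.0, 4.0)
  x^k = (0.0, 0.0), subgradient = b - a^T x = 6.0
  y^{k+1} = 0.0 + 0.1*6.0 = 0.6
Step 2: y^k = 0.6, reduced costs: (2.0, 1.0)
  x^k = (0.0, 0.0), subgradient = b - a^T x = 6.0
  y^{k+1} = 0.6 + 0.1*6.0 = 1.2
Step 3: y^k = 1.2, reduced costs: (-1.0, -2.0)
  x^k = (4.0, 4.0), subgradient = b - a^T x = -34.0
  y^{k+1} = 1.2 + 0.1*-34.0 = -2.2
Step 4: y^k = -2.2, reduced costs: (16.0, 15.0)
  x^k = (0.0, 0.0), subgradient = b - a^T x = 6.0
  y^{k+1} = -2.2 + 0.1*6.0 = -1.6
Dual objective at y_4 = -1.6: reduced costs (13.0, 12.0), box minimizer x = (0.0, 0.0)
g(y_4) = b*y + (c1 - a1*y)*x1 + (c2 - a2*y)*x2 = 6*(-1.6) + 13.0*0.0 + 12.0*0.0 = -9.6 + 0.0 + 0.0 = -9.6


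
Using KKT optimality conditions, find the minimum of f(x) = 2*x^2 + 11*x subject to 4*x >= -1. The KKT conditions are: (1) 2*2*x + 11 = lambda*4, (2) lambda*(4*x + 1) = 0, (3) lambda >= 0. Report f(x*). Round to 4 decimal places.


Step 1: Try lambda = 0 (constraint inactive).
x_unc = -11/(2*2) = -2.75
Check: 4*-2.75 = -11.0 < -1 -- violated!
Step 2: Constraint must be active: 4*x = -1
x* = -1/4 = -0.25
lambda = (2*2*(-0.25) + 11)/4 = 2.5
Step 3: Compute optimal value.
f(x*) = 2*(-0.25)^2 + 11*(-0.25) = -2.625


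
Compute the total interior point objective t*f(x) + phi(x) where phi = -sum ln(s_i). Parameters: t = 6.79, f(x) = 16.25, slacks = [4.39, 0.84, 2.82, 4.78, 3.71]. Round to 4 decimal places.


Step 1: Compute log-barrier.
ln values: [1.4793, -0.1744, 1.0367, 1.5644, 1.311]
phi = -(1.4793 - 0.1744 + 1.0367 + 1.5644 + 1.311) = -5.2172
Step 2: Compute augmented objective.
t*f(x) = 6.79*16.25 = 110.3375
Total = 110.3375 - 5.2172 = 105.1203


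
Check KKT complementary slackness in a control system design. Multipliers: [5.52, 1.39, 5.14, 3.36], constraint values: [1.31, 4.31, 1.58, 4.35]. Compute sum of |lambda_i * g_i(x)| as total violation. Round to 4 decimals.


KKT complementary slackness check:
lambda_1 * g_1 = 5.52 * 1.31 = 7.2312
lambda_2 * g_2 = 1.39 * 4.31 = 5.9909
lambda_3 * g_3 = 5.14 * 1.58 = 8.1212
lambda_4 * g_4 = 3.36 * 4.35 = 14.616
Total violation = 7.2312 + 5.9909 + 8.1212 + 14.616 = 35.9593


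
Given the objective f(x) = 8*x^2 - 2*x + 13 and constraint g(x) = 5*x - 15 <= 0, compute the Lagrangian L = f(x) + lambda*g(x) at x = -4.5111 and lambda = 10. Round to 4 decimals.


Step 1: Evaluate f(x).
f(-4.5111) = 8*(-4.5111)^2 - 2*(-4.5111) + 13 = 184.8224
Step 2: Evaluate g(x).
g(-4.5111) = 5*-4.5111 - 15 = -37.5555
Step 3: Compute Lagrangian.
L = 184.8224 + 10*-37.5555 = -190.7326


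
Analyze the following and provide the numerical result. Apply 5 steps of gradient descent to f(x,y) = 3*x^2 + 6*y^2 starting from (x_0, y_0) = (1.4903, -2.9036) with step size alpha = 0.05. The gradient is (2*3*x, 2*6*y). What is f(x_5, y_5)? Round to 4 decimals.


Gradient descent on f(x,y) = 3*x^2 + 6*y^2.
Starting point: (1.4903, -2.9036), alpha = 0.05
Step 1: grad_x = 2*3*1.4903 = 8.9418, grad_y = 2*6*-2.9036 = -34.8432
  x_1 = 1.4903 - 0.05*8.9418 = 1.0432
  y_1 = -2.9036 - 0.05*-34.8432 = -1.1614
Step 2: grad_x = 2*3*1.0432 = 6.2593, grad_y = 2*6*-1.1614 = -13.9373
  x_2 = 1.0432 - 0.05*6.2593 = 0.7302
  y_2 = -1.1614 - 0.05*-13.9373 = -0.4646
Step 3: grad_x = 2*3*0.7302 = 4.3815, grad_y = 2*6*-0.4646 = -5.5749
  x_3 = 0.7302 - 0.05*4.3815 = 0.5112
  y_3 = -0.4646 - 0.05*-5.5749 = -0.1858
Step 4: grad_x = 2*3*0.5112 = 3.067, grad_y = 2*6*-0.1858 = -2.23
  x_4 = 0.5112 - 0.05*3.067 = 0.3578
  y_4 = -0.1858 - 0.05*-2.23 = -0.0743
Step 5: grad_x = 2*3*0.3578 = 2.1469, grad_y = 2*6*-0.0743 = -0.892
  x_5 = 0.3578 - 0.05*2.1469 = 0.2505
  y_5 = -0.0743 - 0.05*-0.892 = -0.0297
f(0.2505, -0.0297) = 3*0.2505^2 + 6*(-0.0297)^2 = 0.1935


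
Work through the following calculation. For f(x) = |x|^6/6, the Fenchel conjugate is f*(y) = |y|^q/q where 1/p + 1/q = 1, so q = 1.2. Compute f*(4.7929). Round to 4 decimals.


The conjugate exponent q satisfies 1/p + 1/q = 1.
p = 6, so q = 6/(6 - 1) = 1.2
|y|^q = 4.7929^1.2 = 6.5572
f*(4.7929) = 6.5572 / 1.2 = 5.4643


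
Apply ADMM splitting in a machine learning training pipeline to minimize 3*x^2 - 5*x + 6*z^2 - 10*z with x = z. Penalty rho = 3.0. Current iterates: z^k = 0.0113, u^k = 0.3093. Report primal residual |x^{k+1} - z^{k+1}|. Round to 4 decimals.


ADMM iteration with rho = 3.0, z^k = 0.0113, u^k = 0.3093
Step 1: x-update.
Minimize 3*x^2 - 5*x + (3.0/2)*(x - 0.0113 + 0.3093)^2
FOC: (2*3 + 3.0)*x = 5 + 3.0*(0.0113 - 0.3093)
x^{k+1} = 0.4562
Step 2: z-update.
Minimize 6*z^2 - 10*z + (3.0/2)*(0.4562 - z + 0.3093)^2
FOC: (2*6 + 3.0)*z = 10 + 3.0*(0.4562 + 0.3093)
z^{k+1} = 0.8198
Step 3: u-update.
u^{k+1} = 0.3093 + 0.4562 - 0.8198 = -0.0542
Step 4: Primal residual = |0.4562 - 0.8198| = 0.3635


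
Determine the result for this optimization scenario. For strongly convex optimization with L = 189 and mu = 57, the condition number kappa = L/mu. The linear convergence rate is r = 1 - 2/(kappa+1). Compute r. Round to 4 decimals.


Step 1: Compute the condition number.
kappa = L/mu = 189/57 = 3.3158
Step 2: Compute the convergence rate.
r = 1 - 2/(kappa + 1) = 1 - 2*mu/(L + mu) = (L - mu)/(L + mu) = 132/246 = 0.5366


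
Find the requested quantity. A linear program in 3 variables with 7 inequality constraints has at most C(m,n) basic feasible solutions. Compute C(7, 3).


Each vertex corresponds to some choice of n active constraints out of m, so the number of vertices is at most C(m, n) = m! / (n!(m-n)!).
m = 7, n = 3
Numerator: 7 * 6 * 5
Denominator: 3! = 6
C(7, 3) = 35


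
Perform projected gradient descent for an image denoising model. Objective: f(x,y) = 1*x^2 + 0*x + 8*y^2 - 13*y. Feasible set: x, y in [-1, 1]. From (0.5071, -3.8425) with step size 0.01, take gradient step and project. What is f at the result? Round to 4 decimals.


Step 1: Compute gradient at (0.5071, -3.8425).
grad_x = 2*1*0.5071 + 0 = 1.0142
grad_y = 2*8*-3.8425 - 13 = -74.48
Step 2: Gradient step.
x_raw = 0.5071 - 0.01*1.0142 = 0.497
y_raw = -3.8425 - 0.01*-74.48 = -3.0977
Step 3: Project onto [-1, 1].
x_proj = clip(0.497) = 0.497
y_proj = clip(-3.0977) = -1.0
Step 4: Evaluate f.
f(0.497, -1.0) = 21.247


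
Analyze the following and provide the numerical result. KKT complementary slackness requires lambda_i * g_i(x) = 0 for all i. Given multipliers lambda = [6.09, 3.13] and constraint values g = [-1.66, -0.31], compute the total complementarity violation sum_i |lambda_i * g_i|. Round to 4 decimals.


KKT complementary slackness check:
lambda_1 * g_1 = 6.09 * -1.66 = -10.1094
lambda_2 * g_2 = 3.13 * -0.31 = -0.9703
Total violation = 10.1094 + 0.9703 = 11.0797


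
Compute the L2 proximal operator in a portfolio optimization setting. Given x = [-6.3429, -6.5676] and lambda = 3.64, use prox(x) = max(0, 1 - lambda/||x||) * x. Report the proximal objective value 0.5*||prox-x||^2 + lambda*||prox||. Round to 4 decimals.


Step 1: Compute ||x||.
||x|| = 9.1305
Step 2: Compute scaling factor.
scale = max(0, 1 - 3.64/9.1305) = 0.6013
Step 3: prox(x) = [-3.8142, -3.9493]
||prox(x)|| = 5.4905
Step 4: Proximal objective.
0.5*||prox-x||^2 = 6.6248
lambda*||prox|| = 19.9854
Total = 26.6102


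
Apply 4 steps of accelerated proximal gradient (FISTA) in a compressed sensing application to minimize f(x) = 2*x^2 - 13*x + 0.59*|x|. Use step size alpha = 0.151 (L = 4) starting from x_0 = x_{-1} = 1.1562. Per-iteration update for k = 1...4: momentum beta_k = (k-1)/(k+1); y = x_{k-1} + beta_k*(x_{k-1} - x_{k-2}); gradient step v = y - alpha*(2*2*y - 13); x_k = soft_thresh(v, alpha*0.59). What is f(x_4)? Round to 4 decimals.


FISTA on f(x) = 2*x^2 - 13*x + 0.59*|x|
L = 4, alpha = 0.151
Iteration 1: beta = 0.0, y = 1.1562 + 0.0*(1.1562 - 1.1562) = 1.1562
  grad(y) = -8.3752, v = y - alpha*grad = 2.4209
  prox(v) = soft_thresh(2.4209, 0.0891) = 2.3318
Iteration 2: beta = 0.3333, y = 2.3318 + 0.3333*(2.3318 - 1.1562) = 2.7236
  grad(y) = -2.1055, v = y - alpha*grad = 3.0416
  prox(v) = soft_thresh(3.0416, 0.0891) = 2.9525
Iteration 3: beta = 0.5, y = 2.9525 + 0.5*(2.9525 - 2.3318) = 3.2628
  grad(y) = 0.0513, v = y - alpha*grad = 3.2551
  prox(v) = soft_thresh(3.2551, 0.0891) = 3.166
Iteration 4: beta = 0.6, y = 3.166 + 0.6*(3.166 - 2.9525) = 3.2941
  grad(y) = 0.1764, v = y - alpha*grad = 3.2675
  prox(v) = soft_thresh(3.2675, 0.0891) = 3.1784
f(x_4) = 2*3.1784^2 - 13*3.1784 + 0.59*|3.1784| = -19.2395


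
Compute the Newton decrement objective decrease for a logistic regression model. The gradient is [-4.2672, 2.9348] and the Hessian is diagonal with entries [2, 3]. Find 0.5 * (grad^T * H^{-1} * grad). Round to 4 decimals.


Step 1: H is diagonal, so H^(-1) * g = [-2.1336, 0.9783].
Step 2: g^T H^(-1) g = sum_i g_i^2 / H_ii
  = (-4.2672)^2/2 + (2.9348)^2/3
  = 9.1045 + 2.871 = 11.9755
Step 3: Objective decrease = 0.5 * g^T H^(-1) g = 5.9878


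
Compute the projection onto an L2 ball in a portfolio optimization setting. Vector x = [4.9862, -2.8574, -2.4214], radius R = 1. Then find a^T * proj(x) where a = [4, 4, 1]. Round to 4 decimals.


Step 1: Compute ||x|| (intermediates to 6 decimals).
||x|| = sqrt(4.9862^2 + (-2.8574)^2 + (-2.4214)^2) = 6.236193
Step 2: Project.
Since ||x|| > R, scale = R/||x|| = 1/6.236193 = 0.160354, proj(x) = scale * x
proj(x) = [0.799557, -0.458196, -0.388281]
Step 3: Dot product.
a^T * proj(x) = 4*0.799557 + 4*(-0.458196) + 1*(-0.388281) = 0.9772


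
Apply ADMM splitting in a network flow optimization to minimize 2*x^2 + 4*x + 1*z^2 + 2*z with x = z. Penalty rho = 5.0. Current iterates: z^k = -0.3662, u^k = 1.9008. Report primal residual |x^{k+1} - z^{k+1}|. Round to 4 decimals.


ADMM iteration with rho = 5.0, z^k = -0.3662, u^k = 1.9008
Step 1: x-update.
Minimize 2*x^2 + 4*x + (5.0/2)*(x + 0.3662 + 1.9008)^2
FOC: (2*2 + 5.0)*x = -4 + 5.0*(-0.3662 - 1.9008)
x^{k+1} = -1.7039
Step 2: z-update.
Minimize 1*z^2 + 2*z + (5.0/2)*(-1.7039 - z + 1.9008)^2
FOC: (2*1 + 5.0)*z = -2 + 5.0*(-1.7039 + 1.9008)
z^{k+1} = -0.1451
Step 3: u-update.
u^{k+1} = 1.9008 - 1.7039 + 0.1451 = 0.342
Step 4: Primal residual = |-1.7039 + 0.1451| = 1.5588


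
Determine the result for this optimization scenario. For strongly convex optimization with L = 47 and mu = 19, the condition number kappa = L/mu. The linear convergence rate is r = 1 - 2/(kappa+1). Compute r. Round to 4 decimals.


Step 1: Compute the condition number.
kappa = L/mu = 47/19 = 2.4737
Step 2: Compute the convergence rate.
r = 1 - 2/(kappa + 1) = 1 - 2*mu/(L + mu) = (L - mu)/(L + mu) = 28/66 = 0.4242


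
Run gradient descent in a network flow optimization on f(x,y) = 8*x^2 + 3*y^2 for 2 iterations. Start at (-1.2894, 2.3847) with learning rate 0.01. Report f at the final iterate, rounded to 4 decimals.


Gradient descent on f(x,y) = 8*x^2 + 3*y^2.
Starting point: (-1.2894, 2.3847), alpha = 0.01
Step 1: grad_x = 2*8*-1.2894 = -20.6304, grad_y = 2*3*2.3847 = 14.3082
  x_1 = -1.2894 - 0.01*-20.6304 = -1.0831
  y_1 = 2.3847 - 0.01*14.3082 = 2.2416
Step 2: grad_x = 2*8*-1.0831 = -17.3295, grad_y = 2*3*2.2416 = 13.4497
  x_2 = -1.0831 - 0.01*-17.3295 = -0.9098
  y_2 = 2.2416 - 0.01*13.4497 = 2.1071
f(-0.9098, 2.1071) = 8*(-0.9098)^2 + 3*2.1071^2 = 19.9418


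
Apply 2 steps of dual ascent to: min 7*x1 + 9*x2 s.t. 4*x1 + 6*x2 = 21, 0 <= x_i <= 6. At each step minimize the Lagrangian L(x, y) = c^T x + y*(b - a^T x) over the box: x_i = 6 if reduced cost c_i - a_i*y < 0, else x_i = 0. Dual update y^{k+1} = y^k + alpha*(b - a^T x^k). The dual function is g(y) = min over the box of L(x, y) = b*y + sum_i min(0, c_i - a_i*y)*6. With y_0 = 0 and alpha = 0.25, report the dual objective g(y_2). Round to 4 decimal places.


Dual ascent for LP: min 7*x1 + 9*x2, 4*x1 + 6*x2 = 21, 0 <= x_i <= 6
Step 1: y^k = 0.0, reduced costs: (7.0, 9.0)
  x^k = (0.0, 0.0), subgradient = b - a^T x = 21.0
  y^{k+1} = 0.0 + 0.25*21.0 = 5.25
Step 2: y^k = 5.25, reduced costs: (-14.0, -22.5)
  x^k = (6.0, 6.0), subgradient = b - a^T x = -39.0
  y^{k+1} = 5.25 + 0.25*-39.0 = -4.5
Dual objective at y_2 = -4.5: reduced costs (25.0, 36.0), box minimizer x = (0.0, 0.0)
g(y_2) = b*y + (c1 - a1*y)*x1 + (c2 - a2*y)*x2 = 21*(-4.5) + 25.0*0.0 + 36.0*0.0 = -94.5 + 0.0 + 0.0 = -94.5


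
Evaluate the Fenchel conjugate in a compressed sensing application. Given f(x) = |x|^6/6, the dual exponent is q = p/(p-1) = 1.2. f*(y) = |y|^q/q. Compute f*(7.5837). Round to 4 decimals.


The conjugate exponent q satisfies 1/p + 1/q = 1.
p = 6, so q = 6/(6 - 1) = 1.2
|y|^q = 7.5837^1.2 = 11.3725
f*(7.5837) = 11.3725 / 1.2 = 9.4771


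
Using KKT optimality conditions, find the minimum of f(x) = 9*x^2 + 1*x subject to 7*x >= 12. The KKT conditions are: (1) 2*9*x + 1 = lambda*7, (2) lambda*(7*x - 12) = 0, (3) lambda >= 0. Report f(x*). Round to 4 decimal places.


Step 1: Try lambda = 0 (constraint inactive).
x_unc = -1/(2*9) = -0.0556
Check: 7*-0.0556 = -0.3892 < 12 -- violated!
Step 2: Constraint must be active: 7*x = 12
x* = 12/7 = 1.7143 (rounded; the exact value 12/7 is used below)
lambda = (2*9*(12/7) + 1)/7 = 4.551
Step 3: Compute optimal value.
f(x*) = 9*(12/7)^2 + 1*(12/7) = 28.1633


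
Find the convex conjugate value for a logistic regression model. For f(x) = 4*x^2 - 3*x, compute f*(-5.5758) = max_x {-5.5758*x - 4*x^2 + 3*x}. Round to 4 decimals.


f*(y) = sup_x {y*x - a*x^2 - b*x} = sup_x {(y-b)*x - a*x^2}
FOC: (y - b) - 2a*x = 0 => x* = (y - b)/(2a)
x* = (-5.5758 + 3)/(2*4) = -0.322
f*(-5.5758) = (y-b)^2/(4a) = (-5.5758 + 3)^2/(4*4)
= 6.6347/16 = 0.4147


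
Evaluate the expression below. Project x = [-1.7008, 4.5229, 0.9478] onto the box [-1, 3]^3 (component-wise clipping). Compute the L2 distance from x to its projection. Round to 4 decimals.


Project each component onto [-1, 3].
clip(-1.7008) = -1.0, clip(4.5229) = 3.0, clip(0.9478) = 0.9478
Projection = [-1.0, 3.0, 0.9478]
Squared diffs: [0.4911, 2.3192, 0.0]
Distance = sqrt(2.8103) = 1.6764


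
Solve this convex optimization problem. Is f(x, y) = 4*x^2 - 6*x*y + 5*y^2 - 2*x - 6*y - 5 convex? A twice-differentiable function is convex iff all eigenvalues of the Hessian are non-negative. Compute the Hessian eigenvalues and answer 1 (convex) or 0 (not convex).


The Hessian of f(x,y) = 4*x^2 - 6*x*y + 5*y^2 - 2*x - 6*y - 5 is:
H = [[8, -6], [-6, 10]]
Trace = 8 + 10 = 18
Determinant = 8*10 - (-6)^2 = 44
Discriminant = (18)^2 - 4*44 = 148.0
Eigenvalues: lambda_1 = 2.9172, lambda_2 = 15.0828
The function is convex.

1


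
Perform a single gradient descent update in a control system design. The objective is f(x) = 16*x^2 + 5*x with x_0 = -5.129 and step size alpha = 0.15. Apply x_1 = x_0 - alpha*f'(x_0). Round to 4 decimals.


We compute the gradient at x_0 and apply the update.
f'(x) = 32*x + 5
f'(-5.129) = 32*-5.129 + 5 = -159.128
x_1 = -5.129 - 0.15*-159.128 = 18.7402


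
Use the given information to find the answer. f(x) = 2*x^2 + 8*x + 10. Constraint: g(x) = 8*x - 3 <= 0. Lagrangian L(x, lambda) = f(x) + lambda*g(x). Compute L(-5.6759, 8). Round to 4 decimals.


Step 1: Evaluate f(x).
f(-5.6759) = 2*(-5.6759)^2 + 8*(-5.6759) + 10 = 29.0245
Step 2: Evaluate g(x).
g(-5.6759) = 8*-5.6759 - 3 = -48.4072
Step 3: Compute Lagrangian.
L = 29.0245 + 8*-48.4072 = -358.2331


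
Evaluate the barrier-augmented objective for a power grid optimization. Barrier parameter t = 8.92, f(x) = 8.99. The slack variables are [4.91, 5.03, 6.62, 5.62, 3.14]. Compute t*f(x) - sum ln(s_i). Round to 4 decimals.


Step 1: Compute log-barrier.
ln values: [1.5913, 1.6154, 1.8901, 1.7263, 1.1442]
phi = -(1.5913 + 1.6154 + 1.8901 + 1.7263 + 1.1442) = -7.9673
Step 2: Compute augmented objective.
t*f(x) = 8.92*8.99 = 80.1908
Total = 80.1908 - 7.9673 = 72.2235


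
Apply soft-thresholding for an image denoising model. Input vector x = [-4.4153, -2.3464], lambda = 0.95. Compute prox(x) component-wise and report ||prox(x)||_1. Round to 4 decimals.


Soft-thresholding with lambda = 0.95:
prox(-4.4153) = sign(-4.4153)*max(|-4.4153| - 0.95, 0) = -3.4653
prox(-2.3464) = sign(-2.3464)*max(|-2.3464| - 0.95, 0) = -1.3964
prox(x) = [-3.4653, -1.3964]
||prox(x)||_1 = 3.4653 + 1.3964 = 4.8617


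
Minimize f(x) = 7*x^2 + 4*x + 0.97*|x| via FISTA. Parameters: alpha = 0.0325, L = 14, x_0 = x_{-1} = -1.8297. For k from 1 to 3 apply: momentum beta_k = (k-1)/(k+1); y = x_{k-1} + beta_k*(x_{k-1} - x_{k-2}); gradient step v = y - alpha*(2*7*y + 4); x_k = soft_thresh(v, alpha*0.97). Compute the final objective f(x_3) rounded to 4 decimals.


FISTA on f(x) = 7*x^2 + 4*x + 0.97*|x|
L = 14, alpha = 0.0325
Iteration 1: beta = 0.0, y = -1.8297 + 0.0*(-1.8297 + 1.8297) = -1.8297
  grad(y) = -21.6158, v = y - alpha*grad = -1.1272
  prox(v) = soft_thresh(-1.1272, 0.0315) = -1.0957
Iteration 2: beta = 0.3333, y = -1.0957 + 0.3333*(-1.0957 + 1.8297) = -0.851
  grad(y) = -7.9137, v = y - alpha*grad = -0.5938
  prox(v) = soft_thresh(-0.5938, 0.0315) = -0.5623
Iteration 3: beta = 0.5, y = -0.5623 + 0.5*(-0.5623 + 1.0957) = -0.2956
  grad(y) = -0.1378, v = y - alpha*grad = -0.2911
  prox(v) = soft_thresh(-0.2911, 0.0315) = -0.2596
f(x_3) = 7*(-0.2596)^2 + 4*(-0.2596) + 0.97*|-0.2596| = -0.3149


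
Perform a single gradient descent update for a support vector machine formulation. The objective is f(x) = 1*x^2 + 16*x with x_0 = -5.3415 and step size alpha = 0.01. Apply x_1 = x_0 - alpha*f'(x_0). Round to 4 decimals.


We compute the gradient at x_0 and apply the update.
f'(x) = 2*x + 16
f'(-5.3415) = 2*-5.3415 + 16 = 5.317
x_1 = -5.3415 - 0.01*5.317 = -5.3947


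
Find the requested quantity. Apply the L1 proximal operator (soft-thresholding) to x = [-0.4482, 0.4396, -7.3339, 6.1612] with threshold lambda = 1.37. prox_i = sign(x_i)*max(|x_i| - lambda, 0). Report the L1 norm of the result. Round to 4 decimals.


Soft-thresholding with lambda = 1.37:
prox(-0.4482) = sign(-0.4482)*max(|-0.4482| - 1.37, 0) = 0.0
prox(0.4396) = sign(0.4396)*max(|0.4396| - 1.37, 0) = 0.0
prox(-7.3339) = sign(-7.3339)*max(|-7.3339| - 1.37, 0) = -5.9639
prox(6.1612) = sign(6.1612)*max(|6.1612| - 1.37, 0) = 4.7912
prox(x) = [0.0, 0.0, -5.9639, 4.7912]
||prox(x)||_1 = 0.0 + 0.0 + 5.9639 + 4.7912 = 10.7551


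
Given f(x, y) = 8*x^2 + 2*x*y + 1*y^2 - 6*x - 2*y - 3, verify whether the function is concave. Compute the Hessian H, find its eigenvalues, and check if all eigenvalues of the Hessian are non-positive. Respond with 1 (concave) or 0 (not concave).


The Hessian of f(x,y) = 8*x^2 + 2*x*y + 1*y^2 - 6*x - 2*y - 3 is:
H = [[16, 2], [2, 2]]
Trace = 16 + 2 = 18
Determinant = 16*2 - (2)^2 = 28
Discriminant = (18)^2 - 4*28 = 212.0
Eigenvalues: lambda_1 = 1.7199, lambda_2 = 16.2801
The function is not concave.

0
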